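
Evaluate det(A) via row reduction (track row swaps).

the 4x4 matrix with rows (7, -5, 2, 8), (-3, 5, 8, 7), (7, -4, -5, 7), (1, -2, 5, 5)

det(A) = -918

Forward elimination:
R2 <- R2 - (-3/7)*R1:  [    0  20/7  62/7  73/7 ]
R3 <- R3 - (1)*R1:  [  0   1  -7  -1 ]
R4 <- R4 - (1/7)*R1:  [    0  -9/7  33/7  27/7 ]
R3 <- R3 - (7/20)*R2:  [       0        0  -101/10   -93/20 ]
R4 <- R4 - (-9/20)*R2:  [      0       0   87/10  171/20 ]
R4 <- R4 - (-87/101)*R3:  [       0        0        0  459/101 ]
Upper-triangular form:
[ 7    -5        2        8 ]
[ 0  20/7     62/7     73/7 ]
[ 0     0  -101/10   -93/20 ]
[ 0     0        0  459/101 ]
det(A) = (-1)^0 * (7) * (20/7) * (-101/10) * (459/101) = -918  (0 row swaps -> sign +1)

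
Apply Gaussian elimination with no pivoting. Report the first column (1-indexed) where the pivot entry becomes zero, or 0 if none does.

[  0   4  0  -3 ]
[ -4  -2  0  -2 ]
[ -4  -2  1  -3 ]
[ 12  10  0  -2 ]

first zero-pivot column = 1

Naive forward elimination:
Pivot entry (1,1) is zero but row 2 has -4 in column 1 -> naive elimination stops; a row interchange (e.g. R1 <-> R2) would be required here.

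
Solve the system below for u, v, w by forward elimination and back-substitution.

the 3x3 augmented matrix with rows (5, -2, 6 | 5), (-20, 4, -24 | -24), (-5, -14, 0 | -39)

(5, 1, -3)

Forward elimination on [A|b]:
R2 <- R2 - (-4)*R1:  [  0  -4   0  -4 ]
R3 <- R3 - (-1)*R1:  [   0  -16    6  -34 ]
R3 <- R3 - (4)*R2:  [   0    0    6  -18 ]
Row echelon form:
[ 5  -2  6  |    5 ]
[ 0  -4  0  |   -4 ]
[ 0   0  6  |  -18 ]
Back-substitution:
w = (-18) / 6 = -3
v = (-4) / -4 = 1
u = (5 - (-2)*(1) - (6)*(-3)) / 5 = 5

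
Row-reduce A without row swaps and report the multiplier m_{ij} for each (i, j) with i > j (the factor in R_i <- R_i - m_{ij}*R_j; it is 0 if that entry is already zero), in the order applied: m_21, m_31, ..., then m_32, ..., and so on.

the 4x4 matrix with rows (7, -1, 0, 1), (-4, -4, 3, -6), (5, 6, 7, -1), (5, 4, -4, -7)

multipliers: -4/7, 5/7, 5/7, -47/32, -33/32, -29/365

Forward elimination:
R2 <- R2 - (-4/7)*R1:  [     0  -32/7      3  -38/7 ]
R3 <- R3 - (5/7)*R1:  [     0   47/7      7  -12/7 ]
R4 <- R4 - (5/7)*R1:  [     0   33/7     -4  -54/7 ]
R3 <- R3 - (-47/32)*R2:  [       0        0   365/32  -155/16 ]
R4 <- R4 - (-33/32)*R2:  [       0        0   -29/32  -213/16 ]
R4 <- R4 - (-29/365)*R3:  [        0         0         0  -1028/73 ]
Multipliers (in order of application): m_{21} = -4/7, m_{31} = 5/7, m_{41} = 5/7, m_{32} = -47/32, m_{42} = -33/32, m_{43} = -29/365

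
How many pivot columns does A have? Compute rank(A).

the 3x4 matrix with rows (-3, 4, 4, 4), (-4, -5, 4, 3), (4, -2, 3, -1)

rank(A) = 3

Row reduction:
R2 <- R2 - (4/3)*R1:  [     0  -31/3   -4/3   -7/3 ]
R3 <- R3 - (-4/3)*R1:  [    0  10/3  25/3  13/3 ]
R3 <- R3 - (-10/31)*R2:  [      0       0  245/31  111/31 ]
Row echelon form:
[ -3      4       4       4 ]
[  0  -31/3    -4/3    -7/3 ]
[  0      0  245/31  111/31 ]
Nonzero rows / pivot columns: 3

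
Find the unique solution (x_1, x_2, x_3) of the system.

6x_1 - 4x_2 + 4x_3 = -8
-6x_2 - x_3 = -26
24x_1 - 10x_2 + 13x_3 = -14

(0, 4, 2)

Forward elimination on [A|b]:
R3 <- R3 - (4)*R1:  [  0   6  -3  18 ]
R3 <- R3 - (-1)*R2:  [  0   0  -4  -8 ]
Row echelon form:
[ 6  -4   4  |   -8 ]
[ 0  -6  -1  |  -26 ]
[ 0   0  -4  |   -8 ]
Back-substitution:
x_3 = (-8) / -4 = 2
x_2 = (-26 - (-1)*(2)) / -6 = 4
x_1 = (-8 - (-4)*(4) - (4)*(2)) / 6 = 0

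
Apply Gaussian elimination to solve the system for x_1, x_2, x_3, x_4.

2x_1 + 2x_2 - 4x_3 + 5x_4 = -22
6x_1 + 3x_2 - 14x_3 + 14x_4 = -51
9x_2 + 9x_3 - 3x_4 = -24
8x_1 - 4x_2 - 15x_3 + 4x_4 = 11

Forward elimination on [A|b]:
R2 <- R2 - (3)*R1:  [  0  -3  -2  -1  15 ]
R4 <- R4 - (4)*R1:  [   0  -12    1  -16   99 ]
R3 <- R3 - (-3)*R2:  [  0   0   3  -6  21 ]
R4 <- R4 - (4)*R2:  [   0    0    9  -12   39 ]
R4 <- R4 - (3)*R3:  [   0    0    0    6  -24 ]
Row echelon form:
[ 2   2  -4   5  |  -22 ]
[ 0  -3  -2  -1  |   15 ]
[ 0   0   3  -6  |   21 ]
[ 0   0   0   6  |  -24 ]
Back-substitution:
x_4 = (-24) / 6 = -4
x_3 = (21 - (-6)*(-4)) / 3 = -1
x_2 = (15 - (-2)*(-1) - (-1)*(-4)) / -3 = -3
x_1 = (-22 - (2)*(-3) - (-4)*(-1) - (5)*(-4)) / 2 = 0

(0, -3, -1, -4)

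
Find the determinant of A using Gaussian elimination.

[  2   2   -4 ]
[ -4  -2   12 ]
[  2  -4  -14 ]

det(A) = 8

Forward elimination:
R2 <- R2 - (-2)*R1:  [ 0  2  4 ]
R3 <- R3 - (1)*R1:  [   0   -6  -10 ]
R3 <- R3 - (-3)*R2:  [ 0  0  2 ]
Upper-triangular form:
[ 2  2  -4 ]
[ 0  2   4 ]
[ 0  0   2 ]
det(A) = (-1)^0 * (2) * (2) * (2) = 8  (0 row swaps -> sign +1)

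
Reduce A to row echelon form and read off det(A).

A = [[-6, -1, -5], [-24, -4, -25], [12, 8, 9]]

det(A) = -180

Forward elimination:
R2 <- R2 - (4)*R1:  [  0   0  -5 ]
R3 <- R3 - (-2)*R1:  [  0   6  -1 ]
R2 <-> R3   (pivot in column 2 was zero)
[ -6  -1  -5 ]
[  0   6  -1 ]
[  0   0  -5 ]
Upper-triangular form:
[ -6  -1  -5 ]
[  0   6  -1 ]
[  0   0  -5 ]
det(A) = (-1)^1 * (-6) * (6) * (-5) = -180  (1 row swap -> sign -1)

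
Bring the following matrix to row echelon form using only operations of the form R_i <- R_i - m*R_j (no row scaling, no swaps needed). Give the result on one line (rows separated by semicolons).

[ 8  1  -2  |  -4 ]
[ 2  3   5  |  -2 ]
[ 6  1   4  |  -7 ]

REF = [8 1 -2 -4; 0 11/4 11/2 -1; 0 0 5 -43/11]

Forward elimination:
R2 <- R2 - (1/4)*R1:  [    0  11/4  11/2    -1 ]
R3 <- R3 - (3/4)*R1:  [    0   1/4  11/2    -4 ]
R3 <- R3 - (1/11)*R2:  [      0       0       5  -43/11 ]
Row echelon form:
[ 8     1    -2  |      -4 ]
[ 0  11/4  11/2  |      -1 ]
[ 0     0     5  |  -43/11 ]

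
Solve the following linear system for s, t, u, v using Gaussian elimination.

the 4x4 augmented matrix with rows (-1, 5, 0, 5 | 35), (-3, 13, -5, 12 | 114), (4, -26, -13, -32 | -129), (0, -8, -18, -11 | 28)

(0, 5, -5, 2)

Forward elimination on [A|b]:
R2 <- R2 - (3)*R1:  [  0  -2  -5  -3   9 ]
R3 <- R3 - (-4)*R1:  [   0   -6  -13  -12   11 ]
R3 <- R3 - (3)*R2:  [   0    0    2   -3  -16 ]
R4 <- R4 - (4)*R2:  [  0   0   2   1  -8 ]
R4 <- R4 - (1)*R3:  [ 0  0  0  4  8 ]
Row echelon form:
[ -1   5   0   5  |   35 ]
[  0  -2  -5  -3  |    9 ]
[  0   0   2  -3  |  -16 ]
[  0   0   0   4  |    8 ]
Back-substitution:
v = (8) / 4 = 2
u = (-16 - (-3)*(2)) / 2 = -5
t = (9 - (-5)*(-5) - (-3)*(2)) / -2 = 5
s = (35 - (5)*(5) - (5)*(2)) / -1 = 0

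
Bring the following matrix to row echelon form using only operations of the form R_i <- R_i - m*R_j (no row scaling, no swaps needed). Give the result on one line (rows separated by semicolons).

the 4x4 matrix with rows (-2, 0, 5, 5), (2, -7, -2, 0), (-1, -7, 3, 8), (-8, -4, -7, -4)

Forward elimination:
R2 <- R2 - (-1)*R1:  [  0  -7   3   5 ]
R3 <- R3 - (1/2)*R1:  [    0    -7   1/2  11/2 ]
R4 <- R4 - (4)*R1:  [   0   -4  -27  -24 ]
R3 <- R3 - (1)*R2:  [    0     0  -5/2   1/2 ]
R4 <- R4 - (4/7)*R2:  [      0       0  -201/7  -188/7 ]
R4 <- R4 - (402/35)*R3:  [      0       0       0  -163/5 ]
Row echelon form:
[ -2   0     5       5 ]
[  0  -7     3       5 ]
[  0   0  -5/2     1/2 ]
[  0   0     0  -163/5 ]

REF = [-2 0 5 5; 0 -7 3 5; 0 0 -5/2 1/2; 0 0 0 -163/5]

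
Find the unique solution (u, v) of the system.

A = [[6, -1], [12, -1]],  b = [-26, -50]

(-4, 2)

Forward elimination on [A|b]:
R2 <- R2 - (2)*R1:  [ 0  1  2 ]
Row echelon form:
[ 6  -1  |  -26 ]
[ 0   1  |    2 ]
Back-substitution:
v = (2) / 1 = 2
u = (-26 - (-1)*(2)) / 6 = -4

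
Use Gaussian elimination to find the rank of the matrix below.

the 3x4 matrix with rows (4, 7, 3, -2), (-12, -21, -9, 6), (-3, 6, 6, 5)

Row reduction:
R2 <- R2 - (-3)*R1:  [ 0  0  0  0 ]
R3 <- R3 - (-3/4)*R1:  [    0  45/4  33/4   7/2 ]
R2 <-> R3   (pivot in column 2 was zero)
[ 4     7     3   -2 ]
[ 0  45/4  33/4  7/2 ]
[ 0     0     0    0 ]
Row echelon form:
[ 4     7     3   -2 ]
[ 0  45/4  33/4  7/2 ]
[ 0     0     0    0 ]
Nonzero rows / pivot columns: 2

rank(A) = 2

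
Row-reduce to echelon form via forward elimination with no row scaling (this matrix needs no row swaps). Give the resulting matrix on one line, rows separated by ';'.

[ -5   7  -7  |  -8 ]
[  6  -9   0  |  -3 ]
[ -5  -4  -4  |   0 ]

Forward elimination:
R2 <- R2 - (-6/5)*R1:  [     0   -3/5  -42/5  -63/5 ]
R3 <- R3 - (1)*R1:  [   0  -11    3    8 ]
R3 <- R3 - (55/3)*R2:  [   0    0  157  239 ]
Row echelon form:
[ -5     7     -7  |     -8 ]
[  0  -3/5  -42/5  |  -63/5 ]
[  0     0    157  |    239 ]

REF = [-5 7 -7 -8; 0 -3/5 -42/5 -63/5; 0 0 157 239]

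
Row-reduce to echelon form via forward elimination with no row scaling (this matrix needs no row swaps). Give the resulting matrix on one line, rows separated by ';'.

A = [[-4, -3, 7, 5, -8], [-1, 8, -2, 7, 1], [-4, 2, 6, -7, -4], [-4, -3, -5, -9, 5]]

REF = [-4 -3 7 5 -8; 0 35/4 -15/4 23/4 3; 0 0 8/7 -107/7 16/7; 0 0 0 -349/2 37]

Forward elimination:
R2 <- R2 - (1/4)*R1:  [     0   35/4  -15/4   23/4      3 ]
R3 <- R3 - (1)*R1:  [   0    5   -1  -12    4 ]
R4 <- R4 - (1)*R1:  [   0    0  -12  -14   13 ]
R3 <- R3 - (4/7)*R2:  [      0       0     8/7  -107/7    16/7 ]
R4 <- R4 - (-21/2)*R3:  [      0       0       0  -349/2      37 ]
Row echelon form:
[ -4    -3      7       5    -8 ]
[  0  35/4  -15/4    23/4     3 ]
[  0     0    8/7  -107/7  16/7 ]
[  0     0      0  -349/2    37 ]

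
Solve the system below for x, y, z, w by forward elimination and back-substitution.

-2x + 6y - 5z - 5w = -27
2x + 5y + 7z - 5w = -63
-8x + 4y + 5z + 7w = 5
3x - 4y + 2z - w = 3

(-1, -4, -3, 4)

Forward elimination on [A|b]:
R2 <- R2 - (-1)*R1:  [   0   11    2  -10  -90 ]
R3 <- R3 - (4)*R1:  [   0  -20   25   27  113 ]
R4 <- R4 - (-3/2)*R1:  [     0      5  -11/2  -17/2  -75/2 ]
R3 <- R3 - (-20/11)*R2:  [       0        0   315/11    97/11  -557/11 ]
R4 <- R4 - (5/11)*R2:  [       0        0  -141/22   -87/22    75/22 ]
R4 <- R4 - (-47/210)*R3:  [        0         0         0  -208/105  -832/105 ]
Row echelon form:
[ -2   6      -5        -5  |       -27 ]
[  0  11       2       -10  |       -90 ]
[  0   0  315/11     97/11  |   -557/11 ]
[  0   0       0  -208/105  |  -832/105 ]
Back-substitution:
w = (-832/105) / (-208/105) = 4
z = (-557/11 - (97/11)*(4)) / (315/11) = -3
y = (-90 - (2)*(-3) - (-10)*(4)) / 11 = -4
x = (-27 - (6)*(-4) - (-5)*(-3) - (-5)*(4)) / -2 = -1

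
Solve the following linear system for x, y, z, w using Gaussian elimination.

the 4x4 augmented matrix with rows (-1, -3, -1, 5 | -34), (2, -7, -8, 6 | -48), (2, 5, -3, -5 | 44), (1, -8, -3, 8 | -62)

Forward elimination on [A|b]:
R2 <- R2 - (-2)*R1:  [    0   -13   -10    16  -116 ]
R3 <- R3 - (-2)*R1:  [   0   -1   -5    5  -24 ]
R4 <- R4 - (-1)*R1:  [   0  -11   -4   13  -96 ]
R3 <- R3 - (1/13)*R2:  [       0        0   -55/13    49/13  -196/13 ]
R4 <- R4 - (11/13)*R2:  [     0      0  58/13  -7/13  28/13 ]
R4 <- R4 - (-58/55)*R3:  [       0        0        0   189/55  -756/55 ]
Row echelon form:
[ -1   -3      -1       5  |      -34 ]
[  0  -13     -10      16  |     -116 ]
[  0    0  -55/13   49/13  |  -196/13 ]
[  0    0       0  189/55  |  -756/55 ]
Back-substitution:
w = (-756/55) / (189/55) = -4
z = (-196/13 - (49/13)*(-4)) / (-55/13) = 0
y = (-116 - (-10)*(0) - (16)*(-4)) / -13 = 4
x = (-34 - (-3)*(4) - (-1)*(0) - (5)*(-4)) / -1 = 2

(2, 4, 0, -4)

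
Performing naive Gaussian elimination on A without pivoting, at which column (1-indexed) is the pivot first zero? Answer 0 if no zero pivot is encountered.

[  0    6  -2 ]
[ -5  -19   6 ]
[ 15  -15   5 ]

Naive forward elimination:
Pivot entry (1,1) is zero but row 2 has -5 in column 1 -> naive elimination stops; a row interchange (e.g. R1 <-> R2) would be required here.

first zero-pivot column = 1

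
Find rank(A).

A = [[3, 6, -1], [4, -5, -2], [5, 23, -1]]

rank(A) = 2

Row reduction:
R2 <- R2 - (4/3)*R1:  [    0   -13  -2/3 ]
R3 <- R3 - (5/3)*R1:  [   0   13  2/3 ]
R3 <- R3 - (-1)*R2:  [ 0  0  0 ]
Row echelon form:
[ 3    6    -1 ]
[ 0  -13  -2/3 ]
[ 0    0     0 ]
Nonzero rows / pivot columns: 2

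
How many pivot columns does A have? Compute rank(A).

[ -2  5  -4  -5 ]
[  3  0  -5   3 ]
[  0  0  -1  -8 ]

rank(A) = 3

Row reduction:
R2 <- R2 - (-3/2)*R1:  [    0  15/2   -11  -9/2 ]
Row echelon form:
[ -2     5   -4    -5 ]
[  0  15/2  -11  -9/2 ]
[  0     0   -1    -8 ]
Nonzero rows / pivot columns: 3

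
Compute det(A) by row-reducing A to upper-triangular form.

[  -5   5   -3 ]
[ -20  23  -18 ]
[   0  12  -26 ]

Forward elimination:
R2 <- R2 - (4)*R1:  [  0   3  -6 ]
R3 <- R3 - (4)*R2:  [  0   0  -2 ]
Upper-triangular form:
[ -5  5  -3 ]
[  0  3  -6 ]
[  0  0  -2 ]
det(A) = (-1)^0 * (-5) * (3) * (-2) = 30  (0 row swaps -> sign +1)

det(A) = 30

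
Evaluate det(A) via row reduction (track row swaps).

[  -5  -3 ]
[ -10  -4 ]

Forward elimination:
R2 <- R2 - (2)*R1:  [ 0  2 ]
Upper-triangular form:
[ -5  -3 ]
[  0   2 ]
det(A) = (-1)^0 * (-5) * (2) = -10  (0 row swaps -> sign +1)

det(A) = -10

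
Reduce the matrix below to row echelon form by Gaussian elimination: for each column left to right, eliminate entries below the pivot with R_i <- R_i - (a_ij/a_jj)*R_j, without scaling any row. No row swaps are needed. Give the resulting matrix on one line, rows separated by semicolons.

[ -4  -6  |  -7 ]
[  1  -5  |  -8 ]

REF = [-4 -6 -7; 0 -13/2 -39/4]

Forward elimination:
R2 <- R2 - (-1/4)*R1:  [     0  -13/2  -39/4 ]
Row echelon form:
[ -4     -6  |     -7 ]
[  0  -13/2  |  -39/4 ]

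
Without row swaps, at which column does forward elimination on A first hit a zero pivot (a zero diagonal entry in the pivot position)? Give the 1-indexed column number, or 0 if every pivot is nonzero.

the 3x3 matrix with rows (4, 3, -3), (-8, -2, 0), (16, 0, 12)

first zero-pivot column = 0

Naive forward elimination:
R2 <- R2 - (-2)*R1:  [  0   4  -6 ]
R3 <- R3 - (4)*R1:  [   0  -12   24 ]
R3 <- R3 - (-3)*R2:  [ 0  0  6 ]
All pivots nonzero; naive elimination completes without hitting a zero pivot.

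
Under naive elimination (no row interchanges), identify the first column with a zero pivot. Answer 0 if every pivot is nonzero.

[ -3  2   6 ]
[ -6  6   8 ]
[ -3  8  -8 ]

first zero-pivot column = 0

Naive forward elimination:
R2 <- R2 - (2)*R1:  [  0   2  -4 ]
R3 <- R3 - (1)*R1:  [   0    6  -14 ]
R3 <- R3 - (3)*R2:  [  0   0  -2 ]
All pivots nonzero; naive elimination completes without hitting a zero pivot.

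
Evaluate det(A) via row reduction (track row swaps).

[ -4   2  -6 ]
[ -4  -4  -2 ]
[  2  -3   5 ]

Forward elimination:
R2 <- R2 - (1)*R1:  [  0  -6   4 ]
R3 <- R3 - (-1/2)*R1:  [  0  -2   2 ]
R3 <- R3 - (1/3)*R2:  [   0    0  2/3 ]
Upper-triangular form:
[ -4   2   -6 ]
[  0  -6    4 ]
[  0   0  2/3 ]
det(A) = (-1)^0 * (-4) * (-6) * (2/3) = 16  (0 row swaps -> sign +1)

det(A) = 16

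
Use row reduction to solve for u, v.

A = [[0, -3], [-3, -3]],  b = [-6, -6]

(0, 2)

Forward elimination on [A|b]:
R1 <-> R2   (pivot in column 1 was zero)
[ -3  -3  -6 ]
[  0  -3  -6 ]
Row echelon form:
[ -3  -3  |  -6 ]
[  0  -3  |  -6 ]
Back-substitution:
v = (-6) / -3 = 2
u = (-6 - (-3)*(2)) / -3 = 0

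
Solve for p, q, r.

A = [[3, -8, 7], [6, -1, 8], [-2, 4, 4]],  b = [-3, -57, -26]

Forward elimination on [A|b]:
R2 <- R2 - (2)*R1:  [   0   15   -6  -51 ]
R3 <- R3 - (-2/3)*R1:  [    0  -4/3  26/3   -28 ]
R3 <- R3 - (-4/45)*R2:  [       0        0   122/15  -488/15 ]
Row echelon form:
[ 3  -8       7  |       -3 ]
[ 0  15      -6  |      -51 ]
[ 0   0  122/15  |  -488/15 ]
Back-substitution:
r = (-488/15) / (122/15) = -4
q = (-51 - (-6)*(-4)) / 15 = -5
p = (-3 - (-8)*(-5) - (7)*(-4)) / 3 = -5

(-5, -5, -4)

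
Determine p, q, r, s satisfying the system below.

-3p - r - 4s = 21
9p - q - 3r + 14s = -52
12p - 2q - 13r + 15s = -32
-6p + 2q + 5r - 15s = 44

Forward elimination on [A|b]:
R2 <- R2 - (-3)*R1:  [  0  -1  -6   2  11 ]
R3 <- R3 - (-4)*R1:  [   0   -2  -17   -1   52 ]
R4 <- R4 - (2)*R1:  [  0   2   7  -7   2 ]
R3 <- R3 - (2)*R2:  [  0   0  -5  -5  30 ]
R4 <- R4 - (-2)*R2:  [  0   0  -5  -3  24 ]
R4 <- R4 - (1)*R3:  [  0   0   0   2  -6 ]
Row echelon form:
[ -3   0  -1  -4  |  21 ]
[  0  -1  -6   2  |  11 ]
[  0   0  -5  -5  |  30 ]
[  0   0   0   2  |  -6 ]
Back-substitution:
s = (-6) / 2 = -3
r = (30 - (-5)*(-3)) / -5 = -3
q = (11 - (-6)*(-3) - (2)*(-3)) / -1 = 1
p = (21 - (-1)*(-3) - (-4)*(-3)) / -3 = -2

(-2, 1, -3, -3)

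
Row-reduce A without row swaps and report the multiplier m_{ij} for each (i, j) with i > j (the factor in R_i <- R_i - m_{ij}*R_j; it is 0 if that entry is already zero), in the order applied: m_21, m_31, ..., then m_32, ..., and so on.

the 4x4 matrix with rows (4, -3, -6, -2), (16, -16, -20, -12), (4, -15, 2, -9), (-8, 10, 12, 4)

Forward elimination:
R2 <- R2 - (4)*R1:  [  0  -4   4  -4 ]
R3 <- R3 - (1)*R1:  [   0  -12    8   -7 ]
R4 <- R4 - (-2)*R1:  [ 0  4  0  0 ]
R3 <- R3 - (3)*R2:  [  0   0  -4   5 ]
R4 <- R4 - (-1)*R2:  [  0   0   4  -4 ]
R4 <- R4 - (-1)*R3:  [ 0  0  0  1 ]
Multipliers (in order of application): m_{21} = 4, m_{31} = 1, m_{41} = -2, m_{32} = 3, m_{42} = -1, m_{43} = -1

multipliers: 4, 1, -2, 3, -1, -1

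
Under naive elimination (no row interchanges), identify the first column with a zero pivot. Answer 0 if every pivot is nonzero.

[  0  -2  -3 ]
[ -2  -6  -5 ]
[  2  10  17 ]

Naive forward elimination:
Pivot entry (1,1) is zero but row 2 has -2 in column 1 -> naive elimination stops; a row interchange (e.g. R1 <-> R2) would be required here.

first zero-pivot column = 1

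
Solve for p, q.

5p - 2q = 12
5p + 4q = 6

(2, -1)

Forward elimination on [A|b]:
R2 <- R2 - (1)*R1:  [  0   6  -6 ]
Row echelon form:
[ 5  -2  |  12 ]
[ 0   6  |  -6 ]
Back-substitution:
q = (-6) / 6 = -1
p = (12 - (-2)*(-1)) / 5 = 2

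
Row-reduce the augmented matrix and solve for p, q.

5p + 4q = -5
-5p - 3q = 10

Forward elimination on [A|b]:
R2 <- R2 - (-1)*R1:  [ 0  1  5 ]
Row echelon form:
[ 5  4  |  -5 ]
[ 0  1  |   5 ]
Back-substitution:
q = (5) / 1 = 5
p = (-5 - (4)*(5)) / 5 = -5

(-5, 5)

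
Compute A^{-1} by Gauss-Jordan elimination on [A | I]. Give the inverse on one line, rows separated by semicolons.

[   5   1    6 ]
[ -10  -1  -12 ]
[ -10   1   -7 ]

Gauss-Jordan on [A | I]:
R1 <- (1/5)*R1:  [   1  1/5  6/5  |  1/5    0    0 ]
R2 <- R2 - (-10)*R1:  [ 0  1  0  |  2  1  0 ]
R3 <- R3 - (-10)*R1:  [ 0  3  5  |  2  0  1 ]
R1 <- R1 - (1/5)*R2:  [    1     0   6/5  |  -1/5  -1/5     0 ]
R3 <- R3 - (3)*R2:  [  0   0   5  |  -4  -3   1 ]
R3 <- (1/5)*R3:  [    0     0     1  |  -4/5  -3/5   1/5 ]
R1 <- R1 - (6/5)*R3:  [     1      0      0  |  19/25  13/25  -6/25 ]
Right block of [I | A^{-1}] is the inverse:
[ 19/25  13/25  -6/25 ]
[     2      1      0 ]
[  -4/5   -3/5    1/5 ]

inverse = [19/25 13/25 -6/25; 2 1 0; -4/5 -3/5 1/5]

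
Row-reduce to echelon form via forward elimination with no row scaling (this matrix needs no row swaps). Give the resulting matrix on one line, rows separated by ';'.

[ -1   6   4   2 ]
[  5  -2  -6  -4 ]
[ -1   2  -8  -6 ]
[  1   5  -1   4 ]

Forward elimination:
R2 <- R2 - (-5)*R1:  [  0  28  14   6 ]
R3 <- R3 - (1)*R1:  [   0   -4  -12   -8 ]
R4 <- R4 - (-1)*R1:  [  0  11   3   6 ]
R3 <- R3 - (-1/7)*R2:  [     0      0    -10  -50/7 ]
R4 <- R4 - (11/28)*R2:  [     0      0   -5/2  51/14 ]
R4 <- R4 - (1/4)*R3:  [    0     0     0  38/7 ]
Row echelon form:
[ -1   6    4      2 ]
[  0  28   14      6 ]
[  0   0  -10  -50/7 ]
[  0   0    0   38/7 ]

REF = [-1 6 4 2; 0 28 14 6; 0 0 -10 -50/7; 0 0 0 38/7]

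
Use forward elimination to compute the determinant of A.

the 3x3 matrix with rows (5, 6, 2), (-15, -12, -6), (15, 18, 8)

Forward elimination:
R2 <- R2 - (-3)*R1:  [ 0  6  0 ]
R3 <- R3 - (3)*R1:  [ 0  0  2 ]
Upper-triangular form:
[ 5  6  2 ]
[ 0  6  0 ]
[ 0  0  2 ]
det(A) = (-1)^0 * (5) * (6) * (2) = 60  (0 row swaps -> sign +1)

det(A) = 60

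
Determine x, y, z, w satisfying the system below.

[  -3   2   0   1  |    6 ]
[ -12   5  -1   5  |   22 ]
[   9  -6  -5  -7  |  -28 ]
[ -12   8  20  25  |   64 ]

(-2, 0, 2, 0)

Forward elimination on [A|b]:
R2 <- R2 - (4)*R1:  [  0  -3  -1   1  -2 ]
R3 <- R3 - (-3)*R1:  [   0    0   -5   -4  -10 ]
R4 <- R4 - (4)*R1:  [  0   0  20  21  40 ]
R4 <- R4 - (-4)*R3:  [ 0  0  0  5  0 ]
Row echelon form:
[ -3   2   0   1  |    6 ]
[  0  -3  -1   1  |   -2 ]
[  0   0  -5  -4  |  -10 ]
[  0   0   0   5  |    0 ]
Back-substitution:
w = (0) / 5 = 0
z = (-10 - (-4)*(0)) / -5 = 2
y = (-2 - (-1)*(2) - (1)*(0)) / -3 = 0
x = (6 - (2)*(0) - (1)*(0)) / -3 = -2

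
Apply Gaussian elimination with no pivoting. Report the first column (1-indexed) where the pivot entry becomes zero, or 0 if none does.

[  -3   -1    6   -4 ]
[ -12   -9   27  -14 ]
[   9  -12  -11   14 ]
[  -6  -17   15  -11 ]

Naive forward elimination:
R2 <- R2 - (4)*R1:  [  0  -5   3   2 ]
R3 <- R3 - (-3)*R1:  [   0  -15    7    2 ]
R4 <- R4 - (2)*R1:  [   0  -15    3   -3 ]
R3 <- R3 - (3)*R2:  [  0   0  -2  -4 ]
R4 <- R4 - (3)*R2:  [  0   0  -6  -9 ]
R4 <- R4 - (3)*R3:  [ 0  0  0  3 ]
All pivots nonzero; naive elimination completes without hitting a zero pivot.

first zero-pivot column = 0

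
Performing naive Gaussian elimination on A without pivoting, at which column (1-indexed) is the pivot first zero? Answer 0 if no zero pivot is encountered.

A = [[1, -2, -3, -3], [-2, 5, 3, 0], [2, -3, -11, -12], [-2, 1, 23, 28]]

Naive forward elimination:
R2 <- R2 - (-2)*R1:  [  0   1  -3  -6 ]
R3 <- R3 - (2)*R1:  [  0   1  -5  -6 ]
R4 <- R4 - (-2)*R1:  [  0  -3  17  22 ]
R3 <- R3 - (1)*R2:  [  0   0  -2   0 ]
R4 <- R4 - (-3)*R2:  [ 0  0  8  4 ]
R4 <- R4 - (-4)*R3:  [ 0  0  0  4 ]
All pivots nonzero; naive elimination completes without hitting a zero pivot.

first zero-pivot column = 0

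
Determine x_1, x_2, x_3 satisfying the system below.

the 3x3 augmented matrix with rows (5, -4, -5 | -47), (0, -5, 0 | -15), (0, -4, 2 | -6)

Forward elimination on [A|b]:
R3 <- R3 - (4/5)*R2:  [ 0  0  2  6 ]
Row echelon form:
[ 5  -4  -5  |  -47 ]
[ 0  -5   0  |  -15 ]
[ 0   0   2  |    6 ]
Back-substitution:
x_3 = (6) / 2 = 3
x_2 = (-15) / -5 = 3
x_1 = (-47 - (-4)*(3) - (-5)*(3)) / 5 = -4

(-4, 3, 3)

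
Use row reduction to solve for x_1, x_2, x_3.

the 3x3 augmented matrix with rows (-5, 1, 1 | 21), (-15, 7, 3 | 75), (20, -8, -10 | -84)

(-4, 3, -2)

Forward elimination on [A|b]:
R2 <- R2 - (3)*R1:  [  0   4   0  12 ]
R3 <- R3 - (-4)*R1:  [  0  -4  -6   0 ]
R3 <- R3 - (-1)*R2:  [  0   0  -6  12 ]
Row echelon form:
[ -5  1   1  |  21 ]
[  0  4   0  |  12 ]
[  0  0  -6  |  12 ]
Back-substitution:
x_3 = (12) / -6 = -2
x_2 = (12) / 4 = 3
x_1 = (21 - (1)*(3) - (1)*(-2)) / -5 = -4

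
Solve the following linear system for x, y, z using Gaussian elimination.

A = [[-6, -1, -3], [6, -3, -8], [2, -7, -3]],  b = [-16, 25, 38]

(3, -5, 1)

Forward elimination on [A|b]:
R2 <- R2 - (-1)*R1:  [   0   -4  -11    9 ]
R3 <- R3 - (-1/3)*R1:  [     0  -22/3     -4   98/3 ]
R3 <- R3 - (11/6)*R2:  [    0     0  97/6  97/6 ]
Row echelon form:
[ -6  -1    -3  |   -16 ]
[  0  -4   -11  |     9 ]
[  0   0  97/6  |  97/6 ]
Back-substitution:
z = (97/6) / (97/6) = 1
y = (9 - (-11)*(1)) / -4 = -5
x = (-16 - (-1)*(-5) - (-3)*(1)) / -6 = 3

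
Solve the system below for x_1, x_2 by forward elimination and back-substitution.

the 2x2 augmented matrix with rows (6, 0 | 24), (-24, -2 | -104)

Forward elimination on [A|b]:
R2 <- R2 - (-4)*R1:  [  0  -2  -8 ]
Row echelon form:
[ 6   0  |  24 ]
[ 0  -2  |  -8 ]
Back-substitution:
x_2 = (-8) / -2 = 4
x_1 = (24) / 6 = 4

(4, 4)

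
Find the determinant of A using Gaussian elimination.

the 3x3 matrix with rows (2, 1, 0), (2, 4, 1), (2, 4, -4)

det(A) = -30

Forward elimination:
R2 <- R2 - (1)*R1:  [ 0  3  1 ]
R3 <- R3 - (1)*R1:  [  0   3  -4 ]
R3 <- R3 - (1)*R2:  [  0   0  -5 ]
Upper-triangular form:
[ 2  1   0 ]
[ 0  3   1 ]
[ 0  0  -5 ]
det(A) = (-1)^0 * (2) * (3) * (-5) = -30  (0 row swaps -> sign +1)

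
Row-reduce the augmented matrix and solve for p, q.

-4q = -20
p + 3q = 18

(3, 5)

Forward elimination on [A|b]:
R1 <-> R2   (pivot in column 1 was zero)
[ 1   3   18 ]
[ 0  -4  -20 ]
Row echelon form:
[ 1   3  |   18 ]
[ 0  -4  |  -20 ]
Back-substitution:
q = (-20) / -4 = 5
p = (18 - (3)*(5)) / 1 = 3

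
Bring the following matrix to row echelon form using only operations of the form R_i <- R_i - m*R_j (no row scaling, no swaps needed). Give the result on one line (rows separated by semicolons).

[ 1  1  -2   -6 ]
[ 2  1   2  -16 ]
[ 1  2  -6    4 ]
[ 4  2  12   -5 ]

REF = [1 1 -2 -6; 0 -1 6 -4; 0 0 2 6; 0 0 0 3]

Forward elimination:
R2 <- R2 - (2)*R1:  [  0  -1   6  -4 ]
R3 <- R3 - (1)*R1:  [  0   1  -4  10 ]
R4 <- R4 - (4)*R1:  [  0  -2  20  19 ]
R3 <- R3 - (-1)*R2:  [ 0  0  2  6 ]
R4 <- R4 - (2)*R2:  [  0   0   8  27 ]
R4 <- R4 - (4)*R3:  [ 0  0  0  3 ]
Row echelon form:
[ 1   1  -2  -6 ]
[ 0  -1   6  -4 ]
[ 0   0   2   6 ]
[ 0   0   0   3 ]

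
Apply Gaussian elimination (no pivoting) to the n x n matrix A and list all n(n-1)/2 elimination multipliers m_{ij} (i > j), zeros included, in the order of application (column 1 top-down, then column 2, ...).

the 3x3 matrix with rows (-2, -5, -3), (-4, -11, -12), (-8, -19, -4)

Forward elimination:
R2 <- R2 - (2)*R1:  [  0  -1  -6 ]
R3 <- R3 - (4)*R1:  [ 0  1  8 ]
R3 <- R3 - (-1)*R2:  [ 0  0  2 ]
Multipliers (in order of application): m_{21} = 2, m_{31} = 4, m_{32} = -1

multipliers: 2, 4, -1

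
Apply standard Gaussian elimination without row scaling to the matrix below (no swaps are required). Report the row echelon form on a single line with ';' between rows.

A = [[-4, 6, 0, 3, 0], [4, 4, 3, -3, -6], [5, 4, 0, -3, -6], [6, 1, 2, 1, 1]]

REF = [-4 6 0 3 0; 0 10 3 0 -6; 0 0 -69/20 3/4 9/10; 0 0 0 243/46 155/23]

Forward elimination:
R2 <- R2 - (-1)*R1:  [  0  10   3   0  -6 ]
R3 <- R3 - (-5/4)*R1:  [    0  23/2     0   3/4    -6 ]
R4 <- R4 - (-3/2)*R1:  [    0    10     2  11/2     1 ]
R3 <- R3 - (23/20)*R2:  [      0       0  -69/20     3/4    9/10 ]
R4 <- R4 - (1)*R2:  [    0     0    -1  11/2     7 ]
R4 <- R4 - (20/69)*R3:  [      0       0       0  243/46  155/23 ]
Row echelon form:
[ -4   6       0       3       0 ]
[  0  10       3       0      -6 ]
[  0   0  -69/20     3/4    9/10 ]
[  0   0       0  243/46  155/23 ]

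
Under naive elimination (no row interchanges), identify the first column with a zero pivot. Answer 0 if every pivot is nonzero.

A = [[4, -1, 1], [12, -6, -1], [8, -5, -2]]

first zero-pivot column = 3

Naive forward elimination:
R2 <- R2 - (3)*R1:  [  0  -3  -4 ]
R3 <- R3 - (2)*R1:  [  0  -3  -4 ]
R3 <- R3 - (1)*R2:  [ 0  0  0 ]
Matrix at this point:
[ 4  -1   1 ]
[ 0  -3  -4 ]
[ 0   0   0 ]
Pivot entry (3,3) in the last row is zero and there are no rows below to swap with -> zero pivot in column 3 (A is singular).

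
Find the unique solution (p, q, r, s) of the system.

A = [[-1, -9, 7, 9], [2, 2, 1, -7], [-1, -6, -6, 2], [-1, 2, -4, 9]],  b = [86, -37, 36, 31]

Forward elimination on [A|b]:
R2 <- R2 - (-2)*R1:  [   0  -16   15   11  135 ]
R3 <- R3 - (1)*R1:  [   0    3  -13   -7  -50 ]
R4 <- R4 - (1)*R1:  [   0   11  -11    0  -55 ]
R3 <- R3 - (-3/16)*R2:  [       0        0  -163/16   -79/16  -395/16 ]
R4 <- R4 - (-11/16)*R2:  [      0       0  -11/16  121/16  605/16 ]
R4 <- R4 - (11/163)*R3:  [        0         0         0  1287/163  6435/163 ]
Row echelon form:
[ -1   -9        7         9  |        86 ]
[  0  -16       15        11  |       135 ]
[  0    0  -163/16    -79/16  |   -395/16 ]
[  0    0        0  1287/163  |  6435/163 ]
Back-substitution:
s = (6435/163) / (1287/163) = 5
r = (-395/16 - (-79/16)*(5)) / (-163/16) = 0
q = (135 - (15)*(0) - (11)*(5)) / -16 = -5
p = (86 - (-9)*(-5) - (7)*(0) - (9)*(5)) / -1 = 4

(4, -5, 0, 5)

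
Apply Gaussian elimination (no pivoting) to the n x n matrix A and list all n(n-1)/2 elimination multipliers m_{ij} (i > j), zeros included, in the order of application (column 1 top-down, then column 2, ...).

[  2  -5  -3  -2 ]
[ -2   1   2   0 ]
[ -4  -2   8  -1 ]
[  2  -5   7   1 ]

Forward elimination:
R2 <- R2 - (-1)*R1:  [  0  -4  -1  -2 ]
R3 <- R3 - (-2)*R1:  [   0  -12    2   -5 ]
R4 <- R4 - (1)*R1:  [  0   0  10   3 ]
R3 <- R3 - (3)*R2:  [ 0  0  5  1 ]
R4: entry in column 2 is already 0 -> m_{42} = 0 (no row operation needed)
R4 <- R4 - (2)*R3:  [ 0  0  0  1 ]
Multipliers (in order of application): m_{21} = -1, m_{31} = -2, m_{41} = 1, m_{32} = 3, m_{42} = 0, m_{43} = 2

multipliers: -1, -2, 1, 3, 0, 2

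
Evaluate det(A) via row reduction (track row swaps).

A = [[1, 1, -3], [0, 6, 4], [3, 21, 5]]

Forward elimination:
R3 <- R3 - (3)*R1:  [  0  18  14 ]
R3 <- R3 - (3)*R2:  [ 0  0  2 ]
Upper-triangular form:
[ 1  1  -3 ]
[ 0  6   4 ]
[ 0  0   2 ]
det(A) = (-1)^0 * (1) * (6) * (2) = 12  (0 row swaps -> sign +1)

det(A) = 12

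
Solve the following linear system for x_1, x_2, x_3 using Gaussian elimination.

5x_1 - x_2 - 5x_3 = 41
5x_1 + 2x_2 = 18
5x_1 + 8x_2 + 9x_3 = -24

Forward elimination on [A|b]:
R2 <- R2 - (1)*R1:  [   0    3    5  -23 ]
R3 <- R3 - (1)*R1:  [   0    9   14  -65 ]
R3 <- R3 - (3)*R2:  [  0   0  -1   4 ]
Row echelon form:
[ 5  -1  -5  |   41 ]
[ 0   3   5  |  -23 ]
[ 0   0  -1  |    4 ]
Back-substitution:
x_3 = (4) / -1 = -4
x_2 = (-23 - (5)*(-4)) / 3 = -1
x_1 = (41 - (-1)*(-1) - (-5)*(-4)) / 5 = 4

(4, -1, -4)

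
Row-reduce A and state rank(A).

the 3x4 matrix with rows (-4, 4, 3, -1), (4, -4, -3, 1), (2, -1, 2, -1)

rank(A) = 2

Row reduction:
R2 <- R2 - (-1)*R1:  [ 0  0  0  0 ]
R3 <- R3 - (-1/2)*R1:  [    0     1   7/2  -3/2 ]
R2 <-> R3   (pivot in column 2 was zero)
[ -4  4    3    -1 ]
[  0  1  7/2  -3/2 ]
[  0  0    0     0 ]
Row echelon form:
[ -4  4    3    -1 ]
[  0  1  7/2  -3/2 ]
[  0  0    0     0 ]
Nonzero rows / pivot columns: 2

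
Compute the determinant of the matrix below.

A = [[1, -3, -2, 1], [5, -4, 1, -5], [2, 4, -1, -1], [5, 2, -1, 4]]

det(A) = -577

Forward elimination:
R2 <- R2 - (5)*R1:  [   0   11   11  -10 ]
R3 <- R3 - (2)*R1:  [  0  10   3  -3 ]
R4 <- R4 - (5)*R1:  [  0  17   9  -1 ]
R3 <- R3 - (10/11)*R2:  [     0      0     -7  67/11 ]
R4 <- R4 - (17/11)*R2:  [      0       0      -8  159/11 ]
R4 <- R4 - (8/7)*R3:  [      0       0       0  577/77 ]
Upper-triangular form:
[ 1  -3  -2       1 ]
[ 0  11  11     -10 ]
[ 0   0  -7   67/11 ]
[ 0   0   0  577/77 ]
det(A) = (-1)^0 * (1) * (11) * (-7) * (577/77) = -577  (0 row swaps -> sign +1)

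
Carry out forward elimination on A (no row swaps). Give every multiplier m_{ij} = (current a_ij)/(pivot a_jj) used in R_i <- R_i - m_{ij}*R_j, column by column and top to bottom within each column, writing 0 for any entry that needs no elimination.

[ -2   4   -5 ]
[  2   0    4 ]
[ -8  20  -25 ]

Forward elimination:
R2 <- R2 - (-1)*R1:  [  0   4  -1 ]
R3 <- R3 - (4)*R1:  [  0   4  -5 ]
R3 <- R3 - (1)*R2:  [  0   0  -4 ]
Multipliers (in order of application): m_{21} = -1, m_{31} = 4, m_{32} = 1

multipliers: -1, 4, 1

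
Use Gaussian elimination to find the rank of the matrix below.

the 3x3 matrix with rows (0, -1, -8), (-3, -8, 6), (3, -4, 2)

Row reduction:
R1 <-> R2   (pivot in column 1 was zero)
[ -3  -8   6 ]
[  0  -1  -8 ]
[  3  -4   2 ]
R3 <- R3 - (-1)*R1:  [   0  -12    8 ]
R3 <- R3 - (12)*R2:  [   0    0  104 ]
Row echelon form:
[ -3  -8    6 ]
[  0  -1   -8 ]
[  0   0  104 ]
Nonzero rows / pivot columns: 3

rank(A) = 3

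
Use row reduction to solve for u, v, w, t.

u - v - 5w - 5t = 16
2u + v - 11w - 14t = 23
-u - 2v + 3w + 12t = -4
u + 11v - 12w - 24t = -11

(-4, -5, -2, -1)

Forward elimination on [A|b]:
R2 <- R2 - (2)*R1:  [  0   3  -1  -4  -9 ]
R3 <- R3 - (-1)*R1:  [  0  -3  -2   7  12 ]
R4 <- R4 - (1)*R1:  [   0   12   -7  -19  -27 ]
R3 <- R3 - (-1)*R2:  [  0   0  -3   3   3 ]
R4 <- R4 - (4)*R2:  [  0   0  -3  -3   9 ]
R4 <- R4 - (1)*R3:  [  0   0   0  -6   6 ]
Row echelon form:
[ 1  -1  -5  -5  |  16 ]
[ 0   3  -1  -4  |  -9 ]
[ 0   0  -3   3  |   3 ]
[ 0   0   0  -6  |   6 ]
Back-substitution:
t = (6) / -6 = -1
w = (3 - (3)*(-1)) / -3 = -2
v = (-9 - (-1)*(-2) - (-4)*(-1)) / 3 = -5
u = (16 - (-1)*(-5) - (-5)*(-2) - (-5)*(-1)) / 1 = -4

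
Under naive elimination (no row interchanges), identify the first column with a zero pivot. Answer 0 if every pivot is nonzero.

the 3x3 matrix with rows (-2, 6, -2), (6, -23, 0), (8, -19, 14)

first zero-pivot column = 3

Naive forward elimination:
R2 <- R2 - (-3)*R1:  [  0  -5  -6 ]
R3 <- R3 - (-4)*R1:  [ 0  5  6 ]
R3 <- R3 - (-1)*R2:  [ 0  0  0 ]
Matrix at this point:
[ -2   6  -2 ]
[  0  -5  -6 ]
[  0   0   0 ]
Pivot entry (3,3) in the last row is zero and there are no rows below to swap with -> zero pivot in column 3 (A is singular).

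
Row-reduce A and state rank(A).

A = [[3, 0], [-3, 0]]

Row reduction:
R2 <- R2 - (-1)*R1:  [ 0  0 ]
Row echelon form:
[ 3  0 ]
[ 0  0 ]
Nonzero rows / pivot columns: 1

rank(A) = 1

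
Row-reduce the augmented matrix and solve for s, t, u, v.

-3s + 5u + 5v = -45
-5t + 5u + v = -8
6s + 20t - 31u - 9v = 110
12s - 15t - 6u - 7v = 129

Forward elimination on [A|b]:
R3 <- R3 - (-2)*R1:  [   0   20  -21    1   20 ]
R4 <- R4 - (-4)*R1:  [   0  -15   14   13  -51 ]
R3 <- R3 - (-4)*R2:  [   0    0   -1    5  -12 ]
R4 <- R4 - (3)*R2:  [   0    0   -1   10  -27 ]
R4 <- R4 - (1)*R3:  [   0    0    0    5  -15 ]
Row echelon form:
[ -3   0   5  5  |  -45 ]
[  0  -5   5  1  |   -8 ]
[  0   0  -1  5  |  -12 ]
[  0   0   0  5  |  -15 ]
Back-substitution:
v = (-15) / 5 = -3
u = (-12 - (5)*(-3)) / -1 = -3
t = (-8 - (5)*(-3) - (1)*(-3)) / -5 = -2
s = (-45 - (5)*(-3) - (5)*(-3)) / -3 = 5

(5, -2, -3, -3)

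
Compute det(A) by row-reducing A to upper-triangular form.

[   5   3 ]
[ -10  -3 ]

det(A) = 15

Forward elimination:
R2 <- R2 - (-2)*R1:  [ 0  3 ]
Upper-triangular form:
[ 5  3 ]
[ 0  3 ]
det(A) = (-1)^0 * (5) * (3) = 15  (0 row swaps -> sign +1)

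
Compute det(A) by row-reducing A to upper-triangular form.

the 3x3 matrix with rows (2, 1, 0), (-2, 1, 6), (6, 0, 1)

Forward elimination:
R2 <- R2 - (-1)*R1:  [ 0  2  6 ]
R3 <- R3 - (3)*R1:  [  0  -3   1 ]
R3 <- R3 - (-3/2)*R2:  [  0   0  10 ]
Upper-triangular form:
[ 2  1   0 ]
[ 0  2   6 ]
[ 0  0  10 ]
det(A) = (-1)^0 * (2) * (2) * (10) = 40  (0 row swaps -> sign +1)

det(A) = 40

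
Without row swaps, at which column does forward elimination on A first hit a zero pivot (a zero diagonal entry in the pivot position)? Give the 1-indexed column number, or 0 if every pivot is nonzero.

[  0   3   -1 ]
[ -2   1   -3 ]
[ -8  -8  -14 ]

Naive forward elimination:
Pivot entry (1,1) is zero but row 2 has -2 in column 1 -> naive elimination stops; a row interchange (e.g. R1 <-> R2) would be required here.

first zero-pivot column = 1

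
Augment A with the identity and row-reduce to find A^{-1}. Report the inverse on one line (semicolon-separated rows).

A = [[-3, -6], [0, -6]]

Gauss-Jordan on [A | I]:
R1 <- (1/-3)*R1:  [    1     2  |  -1/3     0 ]
R2 <- (1/-6)*R2:  [    0     1  |     0  -1/6 ]
R1 <- R1 - (2)*R2:  [    1     0  |  -1/3   1/3 ]
Right block of [I | A^{-1}] is the inverse:
[ -1/3   1/3 ]
[    0  -1/6 ]

inverse = [-1/3 1/3; 0 -1/6]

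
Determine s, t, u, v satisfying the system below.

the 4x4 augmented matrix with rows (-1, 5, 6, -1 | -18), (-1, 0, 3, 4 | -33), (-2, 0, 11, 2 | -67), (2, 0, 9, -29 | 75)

Forward elimination on [A|b]:
R2 <- R2 - (1)*R1:  [   0   -5   -3    5  -15 ]
R3 <- R3 - (2)*R1:  [   0  -10   -1    4  -31 ]
R4 <- R4 - (-2)*R1:  [   0   10   21  -31   39 ]
R3 <- R3 - (2)*R2:  [  0   0   5  -6  -1 ]
R4 <- R4 - (-2)*R2:  [   0    0   15  -21    9 ]
R4 <- R4 - (3)*R3:  [  0   0   0  -3  12 ]
Row echelon form:
[ -1   5   6  -1  |  -18 ]
[  0  -5  -3   5  |  -15 ]
[  0   0   5  -6  |   -1 ]
[  0   0   0  -3  |   12 ]
Back-substitution:
v = (12) / -3 = -4
u = (-1 - (-6)*(-4)) / 5 = -5
t = (-15 - (-3)*(-5) - (5)*(-4)) / -5 = 2
s = (-18 - (5)*(2) - (6)*(-5) - (-1)*(-4)) / -1 = 2

(2, 2, -5, -4)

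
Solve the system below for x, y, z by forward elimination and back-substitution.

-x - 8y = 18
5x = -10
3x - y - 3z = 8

(-2, -2, -4)

Forward elimination on [A|b]:
R2 <- R2 - (-5)*R1:  [   0  -40    0   80 ]
R3 <- R3 - (-3)*R1:  [   0  -25   -3   62 ]
R3 <- R3 - (5/8)*R2:  [  0   0  -3  12 ]
Row echelon form:
[ -1   -8   0  |  18 ]
[  0  -40   0  |  80 ]
[  0    0  -3  |  12 ]
Back-substitution:
z = (12) / -3 = -4
y = (80) / -40 = -2
x = (18 - (-8)*(-2)) / -1 = -2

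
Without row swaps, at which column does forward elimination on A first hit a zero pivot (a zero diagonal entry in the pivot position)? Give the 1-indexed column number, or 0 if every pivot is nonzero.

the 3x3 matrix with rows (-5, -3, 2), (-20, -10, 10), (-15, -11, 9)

first zero-pivot column = 0

Naive forward elimination:
R2 <- R2 - (4)*R1:  [ 0  2  2 ]
R3 <- R3 - (3)*R1:  [  0  -2   3 ]
R3 <- R3 - (-1)*R2:  [ 0  0  5 ]
All pivots nonzero; naive elimination completes without hitting a zero pivot.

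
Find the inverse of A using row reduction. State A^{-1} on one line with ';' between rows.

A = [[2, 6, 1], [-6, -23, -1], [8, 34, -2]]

inverse = [4 23/10 17/20; -1 -3/5 -1/5; -1 -1 -1/2]

Gauss-Jordan on [A | I]:
R1 <- (1/2)*R1:  [   1    3  1/2  |  1/2    0    0 ]
R2 <- R2 - (-6)*R1:  [  0  -5   2  |   3   1   0 ]
R3 <- R3 - (8)*R1:  [  0  10  -6  |  -4   0   1 ]
R2 <- (1/-5)*R2:  [    0     1  -2/5  |  -3/5  -1/5     0 ]
R1 <- R1 - (3)*R2:  [     1      0  17/10  |  23/10    3/5      0 ]
R3 <- R3 - (10)*R2:  [  0   0  -2  |   2   2   1 ]
R3 <- (1/-2)*R3:  [    0     0     1  |    -1    -1  -1/2 ]
R1 <- R1 - (17/10)*R3:  [     1      0      0  |      4  23/10  17/20 ]
R2 <- R2 - (-2/5)*R3:  [    0     1     0  |    -1  -3/5  -1/5 ]
Right block of [I | A^{-1}] is the inverse:
[  4  23/10  17/20 ]
[ -1   -3/5   -1/5 ]
[ -1     -1   -1/2 ]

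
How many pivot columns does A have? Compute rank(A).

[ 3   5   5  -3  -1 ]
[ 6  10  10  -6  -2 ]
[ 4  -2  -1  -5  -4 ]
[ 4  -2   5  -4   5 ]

Row reduction:
R2 <- R2 - (2)*R1:  [ 0  0  0  0  0 ]
R3 <- R3 - (4/3)*R1:  [     0  -26/3  -23/3     -1   -8/3 ]
R4 <- R4 - (4/3)*R1:  [     0  -26/3   -5/3      0   19/3 ]
R2 <-> R3   (pivot in column 2 was zero)
[ 3      5      5  -3    -1 ]
[ 0  -26/3  -23/3  -1  -8/3 ]
[ 0      0      0   0     0 ]
[ 0  -26/3   -5/3   0  19/3 ]
R4 <- R4 - (1)*R2:  [ 0  0  6  1  9 ]
R3 <-> R4   (pivot in column 3 was zero)
[ 3      5      5  -3    -1 ]
[ 0  -26/3  -23/3  -1  -8/3 ]
[ 0      0      6   1     9 ]
[ 0      0      0   0     0 ]
Row echelon form:
[ 3      5      5  -3    -1 ]
[ 0  -26/3  -23/3  -1  -8/3 ]
[ 0      0      6   1     9 ]
[ 0      0      0   0     0 ]
Nonzero rows / pivot columns: 3

rank(A) = 3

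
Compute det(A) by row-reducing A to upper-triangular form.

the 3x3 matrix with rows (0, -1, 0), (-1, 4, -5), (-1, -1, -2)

det(A) = -3

Forward elimination:
R1 <-> R2   (pivot in column 1 was zero)
[ -1   4  -5 ]
[  0  -1   0 ]
[ -1  -1  -2 ]
R3 <- R3 - (1)*R1:  [  0  -5   3 ]
R3 <- R3 - (5)*R2:  [ 0  0  3 ]
Upper-triangular form:
[ -1   4  -5 ]
[  0  -1   0 ]
[  0   0   3 ]
det(A) = (-1)^1 * (-1) * (-1) * (3) = -3  (1 row swap -> sign -1)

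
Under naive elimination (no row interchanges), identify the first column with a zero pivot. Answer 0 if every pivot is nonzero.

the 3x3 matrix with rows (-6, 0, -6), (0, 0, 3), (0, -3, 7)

Naive forward elimination:
Matrix at this point:
[ -6   0  -6 ]
[  0   0   3 ]
[  0  -3   7 ]
Pivot entry (2,2) is zero but row 3 has -3 in column 2 -> naive elimination stops; a row interchange (e.g. R2 <-> R3) would be required here.

first zero-pivot column = 2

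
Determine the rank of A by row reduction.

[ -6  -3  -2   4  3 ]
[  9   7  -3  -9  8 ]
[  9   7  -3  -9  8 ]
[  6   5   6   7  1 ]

rank(A) = 3

Row reduction:
R2 <- R2 - (-3/2)*R1:  [    0   5/2    -6    -3  25/2 ]
R3 <- R3 - (-3/2)*R1:  [    0   5/2    -6    -3  25/2 ]
R4 <- R4 - (-1)*R1:  [  0   2   4  11   4 ]
R3 <- R3 - (1)*R2:  [ 0  0  0  0  0 ]
R4 <- R4 - (4/5)*R2:  [    0     0  44/5  67/5    -6 ]
R3 <-> R4   (pivot in column 3 was zero)
[ -6   -3    -2     4     3 ]
[  0  5/2    -6    -3  25/2 ]
[  0    0  44/5  67/5    -6 ]
[  0    0     0     0     0 ]
Row echelon form:
[ -6   -3    -2     4     3 ]
[  0  5/2    -6    -3  25/2 ]
[  0    0  44/5  67/5    -6 ]
[  0    0     0     0     0 ]
Nonzero rows / pivot columns: 3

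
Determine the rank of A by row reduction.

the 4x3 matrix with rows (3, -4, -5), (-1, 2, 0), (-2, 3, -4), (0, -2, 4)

rank(A) = 3

Row reduction:
R2 <- R2 - (-1/3)*R1:  [    0   2/3  -5/3 ]
R3 <- R3 - (-2/3)*R1:  [     0    1/3  -22/3 ]
R3 <- R3 - (1/2)*R2:  [     0      0  -13/2 ]
R4 <- R4 - (-3)*R2:  [  0   0  -1 ]
R4 <- R4 - (2/13)*R3:  [ 0  0  0 ]
Row echelon form:
[ 3   -4     -5 ]
[ 0  2/3   -5/3 ]
[ 0    0  -13/2 ]
[ 0    0      0 ]
Nonzero rows / pivot columns: 3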